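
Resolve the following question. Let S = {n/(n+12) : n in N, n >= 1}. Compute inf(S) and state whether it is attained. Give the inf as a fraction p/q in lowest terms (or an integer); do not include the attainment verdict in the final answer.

Analysis:
- Values: 1/13, 1/7, 1/5, 1/4, ... strictly increasing.
- Minimum is 1/13 (n=1); inf = 1/13 (attained).
- n/(n+12) = 1 - 12/(n+12) -> 1 from below as n -> infinity, and never equals 1.
- So sup = 1 (not attained).
Conclusion: inf(S) = 1/13, attained in S.

1/13


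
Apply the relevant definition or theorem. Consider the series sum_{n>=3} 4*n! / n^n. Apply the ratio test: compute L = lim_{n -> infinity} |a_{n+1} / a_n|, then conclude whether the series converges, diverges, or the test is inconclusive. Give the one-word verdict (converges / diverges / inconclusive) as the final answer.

Let a_n denote the general term. Form the ratio a_{n+1}/a_n and simplify:
a_{n+1}/a_n = (n/(n + 1))^n
Take the limit as n -> infinity: L = exp(-1).
Since L = exp(-1) < 1, the ratio test implies the series converges.

converges


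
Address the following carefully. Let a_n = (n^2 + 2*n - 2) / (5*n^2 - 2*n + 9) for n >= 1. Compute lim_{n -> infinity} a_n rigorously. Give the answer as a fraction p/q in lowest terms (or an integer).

Divide numerator and denominator by n^2, the highest power:
numerator / n^2 = 1 + 2/n - 2/n^2
denominator / n^2 = 5 - 2/n + 9/n^2
As n -> infinity, all terms of the form c/n^k (k >= 1) tend to 0.
So numerator / n^2 -> 1 and denominator / n^2 -> 5.
Therefore lim a_n = 1/5.

1/5


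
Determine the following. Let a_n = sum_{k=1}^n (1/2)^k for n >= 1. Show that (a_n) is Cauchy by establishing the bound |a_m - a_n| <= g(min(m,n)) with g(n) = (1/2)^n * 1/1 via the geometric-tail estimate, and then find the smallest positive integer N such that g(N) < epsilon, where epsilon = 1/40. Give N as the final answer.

For m > n >= 1: |a_m - a_n| = sum_{k=n+1}^m (1/2)^k < sum_{k=n+1}^infinity (1/2)^k = (1/2)^(n+1) / (1 - 1/2) = (1/2)^n * (1/2) * (2/1) = (1/2)^n * 1/1.
So g(n) = (1/2)^n / 1. Since g(n) -> 0, (a_n) is Cauchy.
Now solve g(N) < 1/40: (1/2)^N / 1 < 1/40 <=> 2^N > 1 / (1 * 1/40) = 40.
Check powers of 2: 2^5 = 32 <= 40, 2^6 = 64 > 40.
So the smallest such N is 6. Check: g(6) = 1/(1 * 64) = 1/64 < 1/40.

6


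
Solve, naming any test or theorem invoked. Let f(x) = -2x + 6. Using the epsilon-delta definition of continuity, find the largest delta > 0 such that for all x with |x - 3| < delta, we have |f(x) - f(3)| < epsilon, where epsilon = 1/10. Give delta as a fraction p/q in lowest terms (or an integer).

We compute f(3) = -2*(3) + 6 = 0.
|f(x) - f(3)| = |-2x + 6 - (0)| = |-2(x - 3)| = 2|x - 3|.
We need 2|x - 3| < 1/10, i.e. |x - 3| < 1/10 / 2 = 1/20.
So any delta <= 1/20 works. Conversely, if delta > 1/20, then x = 3 + 1/20 satisfies |x - 3| = 1/20 < delta but |f(x) - f(3)| = 2 * 1/20 = 1/10, which is not < 1/10; so no larger delta works.
Hence the largest such delta is 1/20.

1/20


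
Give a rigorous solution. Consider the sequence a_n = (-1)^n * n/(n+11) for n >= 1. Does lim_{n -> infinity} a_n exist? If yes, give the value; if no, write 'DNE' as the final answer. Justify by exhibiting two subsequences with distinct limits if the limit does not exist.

Examine the behaviour of a_n along subsequences.
a_{2k} = 2k/(2k+11) -> 1. a_{2k+1} = -(2k+1)/(2k+12) -> -1.
Since these two subsequential limits are 1 and -1, distinct, the full sequence cannot converge (a convergent sequence has all subsequences tending to the same limit). So lim a_n does not exist.

DNE


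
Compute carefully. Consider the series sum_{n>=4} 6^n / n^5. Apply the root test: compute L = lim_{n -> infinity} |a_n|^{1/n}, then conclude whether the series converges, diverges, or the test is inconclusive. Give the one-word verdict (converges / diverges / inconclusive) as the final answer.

Let a_n denote the general term. Form |a_n|^(1/n) and simplify:
|a_n|^(1/n) = 6/n^(5/n)
Take the limit as n -> infinity: L = 6.
Since L = 6 > 1, the root test implies divergence.

diverges


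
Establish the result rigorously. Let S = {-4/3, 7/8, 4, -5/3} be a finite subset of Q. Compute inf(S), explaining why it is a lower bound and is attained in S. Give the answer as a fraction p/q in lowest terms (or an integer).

S is finite, so inf(S) = min(S).
Sorted increasing:
-5/3, -4/3, 7/8, 4
The extremum is -5/3.
For every x in S, x >= -5/3. And -5/3 is in S, so it is attained.
Therefore inf(S) = -5/3.

-5/3


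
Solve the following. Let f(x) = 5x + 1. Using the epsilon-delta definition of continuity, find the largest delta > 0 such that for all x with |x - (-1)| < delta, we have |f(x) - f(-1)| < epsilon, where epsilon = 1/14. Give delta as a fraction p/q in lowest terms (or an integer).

We compute f(-1) = 5*(-1) + 1 = -4.
|f(x) - f(-1)| = |5x + 1 - (-4)| = |5(x - (-1))| = 5|x - (-1)|.
We need 5|x - (-1)| < 1/14, i.e. |x - (-1)| < 1/14 / 5 = 1/70.
So any delta <= 1/70 works. Conversely, if delta > 1/70, then x = -1 + 1/70 satisfies |x - (-1)| = 1/70 < delta but |f(x) - f(-1)| = 5 * 1/70 = 1/14, which is not < 1/14; so no larger delta works.
Hence the largest such delta is 1/70.

1/70


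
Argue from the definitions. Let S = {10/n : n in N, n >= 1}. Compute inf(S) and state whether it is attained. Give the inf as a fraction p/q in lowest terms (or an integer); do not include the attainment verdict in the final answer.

Analysis:
- Values: 10, 5, 10/3, 5/2, ... strictly decreasing.
- The maximum is 10 (n=1); sup = 10 (attained).
- The set is bounded below by 0; 10/n -> 0 so 0 is the greatest lower bound.
- 0 is not in the set, so inf = 0 is not attained.
Conclusion: inf(S) = 0, not attained in S.

0


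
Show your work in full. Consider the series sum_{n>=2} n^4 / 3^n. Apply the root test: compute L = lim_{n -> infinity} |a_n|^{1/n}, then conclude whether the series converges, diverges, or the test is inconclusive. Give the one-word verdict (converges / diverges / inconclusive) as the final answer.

Let a_n denote the general term. Form |a_n|^(1/n) and simplify:
|a_n|^(1/n) = n^(4/n)/3
Take the limit as n -> infinity: L = 1/3.
Since L = 1/3 < 1, the root test implies convergence.

converges


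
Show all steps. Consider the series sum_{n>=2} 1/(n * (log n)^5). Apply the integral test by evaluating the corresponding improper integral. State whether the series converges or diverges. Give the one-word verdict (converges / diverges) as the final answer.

Let f(x) = 1/(x*log(x)^5). Then f is positive, continuous, and decreasing on [2, infinity), so the integral test applies.
Compute the improper integral int_{2}^infinity f(x) dx:
  antiderivative F(x) = -1/(4*log(x)^4).
  F(x) -> 0 as x -> infinity.  int = 0 - F(2) = 1/(4*log(2)^4) < infinity. By the integral test, the series converges.

converges


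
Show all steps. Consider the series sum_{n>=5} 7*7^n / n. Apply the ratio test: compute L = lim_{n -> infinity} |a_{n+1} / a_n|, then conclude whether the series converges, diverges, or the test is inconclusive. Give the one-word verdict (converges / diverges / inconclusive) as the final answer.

Let a_n denote the general term. Form the ratio a_{n+1}/a_n and simplify:
a_{n+1}/a_n = 7*n/(n + 1)
Take the limit as n -> infinity: L = 7.
Since L = 7 > 1 (or L = infinity), the ratio test implies the series diverges.

diverges


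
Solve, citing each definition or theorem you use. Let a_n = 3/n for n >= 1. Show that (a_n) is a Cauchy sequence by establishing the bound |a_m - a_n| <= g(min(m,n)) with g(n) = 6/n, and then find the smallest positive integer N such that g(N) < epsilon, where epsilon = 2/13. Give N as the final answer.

For any m, n >= 1, by the triangle inequality:
|a_m - a_n| = |3/m - 3/n| <= 3*1/m + 3*1/n <= 6/min(m,n).
So g(n) = 6/n bounds the Cauchy difference. Since g(n) -> 0, (a_n) is Cauchy.
Now solve g(N) < 2/13: 6/N < 2/13 <=> N > 6 / (2/13) = 39.
The smallest integer strictly greater than 39 is N = 40.
Check: g(40) = 6/40 = 3/20 < 2/13; g(39) = 2/13 >= 2/13. So N = 40.

40


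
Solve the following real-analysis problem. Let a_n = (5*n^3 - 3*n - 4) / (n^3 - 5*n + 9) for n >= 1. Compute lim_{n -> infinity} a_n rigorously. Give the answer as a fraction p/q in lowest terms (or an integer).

Divide numerator and denominator by n^3, the highest power:
numerator / n^3 = 5 - 3/n^2 - 4/n^3
denominator / n^3 = 1 - 5/n^2 + 9/n^3
As n -> infinity, all terms of the form c/n^k (k >= 1) tend to 0.
So numerator / n^3 -> 5 and denominator / n^3 -> 1.
Therefore lim a_n = 5.

5


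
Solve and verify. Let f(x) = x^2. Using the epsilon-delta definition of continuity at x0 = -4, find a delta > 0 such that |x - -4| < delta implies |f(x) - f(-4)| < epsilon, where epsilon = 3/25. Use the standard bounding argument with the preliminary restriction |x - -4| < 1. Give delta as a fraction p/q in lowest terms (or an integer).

Factor: |x^2 - (-4)^2| = |x - -4| * |x + -4|.
Impose |x - -4| < 1 first. Then |x + -4| = |(x - -4) + 2*(-4)| <= |x - -4| + 2*|-4| < 1 + 8 = 9.
So |x^2 - (-4)^2| < delta * 9.
We need delta * 9 <= 3/25, i.e. delta <= 3/25/9 = 1/75.
Since 1/75 < 1, this is tighter than 1; take delta = 1/75.
So delta = 1/75 works.

1/75


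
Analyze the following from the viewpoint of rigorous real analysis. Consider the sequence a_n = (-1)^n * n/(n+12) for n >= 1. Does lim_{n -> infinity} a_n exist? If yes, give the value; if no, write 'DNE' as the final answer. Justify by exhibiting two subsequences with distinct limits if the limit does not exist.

Examine the behaviour of a_n along subsequences.
a_{2k} = 2k/(2k+12) -> 1. a_{2k+1} = -(2k+1)/(2k+13) -> -1.
Since these two subsequential limits are 1 and -1, distinct, the full sequence cannot converge (a convergent sequence has all subsequences tending to the same limit). So lim a_n does not exist.

DNE


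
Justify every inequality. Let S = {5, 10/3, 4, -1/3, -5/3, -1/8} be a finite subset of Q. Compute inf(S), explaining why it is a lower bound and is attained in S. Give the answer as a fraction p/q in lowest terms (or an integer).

S is finite, so inf(S) = min(S).
Sorted increasing:
-5/3, -1/3, -1/8, 10/3, 4, 5
The extremum is -5/3.
For every x in S, x >= -5/3. And -5/3 is in S, so it is attained.
Therefore inf(S) = -5/3.

-5/3


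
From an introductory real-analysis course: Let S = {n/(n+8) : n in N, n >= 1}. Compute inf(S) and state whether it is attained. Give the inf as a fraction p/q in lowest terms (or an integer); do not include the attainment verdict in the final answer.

Analysis:
- Values: 1/9, 1/5, 3/11, 1/3, ... strictly increasing.
- Minimum is 1/9 (n=1); inf = 1/9 (attained).
- n/(n+8) = 1 - 8/(n+8) -> 1 from below as n -> infinity, and never equals 1.
- So sup = 1 (not attained).
Conclusion: inf(S) = 1/9, attained in S.

1/9


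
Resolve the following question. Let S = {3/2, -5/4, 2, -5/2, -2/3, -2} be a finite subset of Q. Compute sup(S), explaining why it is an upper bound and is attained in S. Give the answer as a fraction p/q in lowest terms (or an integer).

S is finite, so sup(S) = max(S).
Sorted decreasing:
2, 3/2, -2/3, -5/4, -2, -5/2
The extremum is 2.
For every x in S, x <= 2. And 2 is in S, so it is attained.
Therefore sup(S) = 2.

2


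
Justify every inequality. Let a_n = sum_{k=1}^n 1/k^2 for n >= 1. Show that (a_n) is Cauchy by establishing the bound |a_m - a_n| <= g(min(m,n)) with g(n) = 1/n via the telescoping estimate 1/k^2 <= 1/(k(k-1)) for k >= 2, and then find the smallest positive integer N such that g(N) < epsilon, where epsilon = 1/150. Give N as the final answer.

For m > n >= 1: |a_m - a_n| = sum_{k=n+1}^m 1/k^2.
Use 1/k^2 <= 1/(k(k-1)) = 1/(k-1) - 1/k for k >= 2:
sum_{k=n+1}^m 1/k^2 <= sum_{k=n+1}^m (1/(k-1) - 1/k) = 1/n - 1/m <= 1/n.
By symmetry the same bound holds with n,m swapped, so |a_m - a_n| <= 1/min(m,n) = g(min(m,n)). Since g(n) -> 0, (a_n) is Cauchy.
Now solve g(N) < 1/150: 1/N < 1/150 <=> N > 1/(1/150) = 150.
The smallest integer strictly greater than 150 is N = 151.
Check: g(151) = 1/151 < 1/150; g(150) = 1/150 >= 1/150. So N = 151.

151


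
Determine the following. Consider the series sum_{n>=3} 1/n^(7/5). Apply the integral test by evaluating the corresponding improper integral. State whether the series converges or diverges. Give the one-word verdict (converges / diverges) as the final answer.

Let f(x) = x^(-7/5). Then f is positive, continuous, and decreasing on [3, infinity), so the integral test applies.
Compute the improper integral int_{3}^infinity f(x) dx:
  antiderivative F(x) = -5/(2*x^(2/5)).
  As x -> infinity, F(x) -> 0 (since p = 7/5 > 1).
  So int = F(infinity) - F(3) = 0 - (-5*3^(3/5)/6) = 5*3^(3/5)/6.
  Finite, so by the integral test, the series converges.

converges


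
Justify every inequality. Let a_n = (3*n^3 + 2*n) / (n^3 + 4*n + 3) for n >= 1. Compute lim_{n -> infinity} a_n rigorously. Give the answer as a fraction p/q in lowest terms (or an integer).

Divide numerator and denominator by n^3, the highest power:
numerator / n^3 = 3 + 2/n^2
denominator / n^3 = 1 + 4/n^2 + 3/n^3
As n -> infinity, all terms of the form c/n^k (k >= 1) tend to 0.
So numerator / n^3 -> 3 and denominator / n^3 -> 1.
Therefore lim a_n = 3.

3


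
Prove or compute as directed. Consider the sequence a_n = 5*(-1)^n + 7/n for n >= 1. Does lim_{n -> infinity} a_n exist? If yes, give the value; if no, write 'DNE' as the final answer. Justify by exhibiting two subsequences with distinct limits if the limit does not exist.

Examine the behaviour of a_n along subsequences.
a_{2k} = 5 + 7/(2k) -> 5. a_{2k+1} = -5 + 7/(2k+1) -> -5.
Since these two subsequential limits are 5 and -5, distinct, the full sequence cannot converge (a convergent sequence has all subsequences tending to the same limit). So lim a_n does not exist.

DNE


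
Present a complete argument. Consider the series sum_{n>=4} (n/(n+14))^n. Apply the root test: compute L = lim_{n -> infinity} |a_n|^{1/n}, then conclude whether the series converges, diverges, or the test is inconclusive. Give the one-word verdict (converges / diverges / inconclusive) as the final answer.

Let a_n denote the general term. Form |a_n|^(1/n) and simplify:
|a_n|^(1/n) = n/(n + 14)
Take the limit as n -> infinity: L = 1.
Since L = 1, the root test is inconclusive. (In fact a_n = (n/(n+14))^n -> e^(-14) != 0, so the nth-term test shows divergence; but the root test itself gives no conclusion.)

inconclusive


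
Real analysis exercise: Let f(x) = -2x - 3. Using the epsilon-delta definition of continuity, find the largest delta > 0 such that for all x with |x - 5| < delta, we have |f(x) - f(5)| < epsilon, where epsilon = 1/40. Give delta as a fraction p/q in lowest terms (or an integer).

We compute f(5) = -2*(5) - 3 = -13.
|f(x) - f(5)| = |-2x - 3 - (-13)| = |-2(x - 5)| = 2|x - 5|.
We need 2|x - 5| < 1/40, i.e. |x - 5| < 1/40 / 2 = 1/80.
So any delta <= 1/80 works. Conversely, if delta > 1/80, then x = 5 + 1/80 satisfies |x - 5| = 1/80 < delta but |f(x) - f(5)| = 2 * 1/80 = 1/40, which is not < 1/40; so no larger delta works.
Hence the largest such delta is 1/80.

1/80


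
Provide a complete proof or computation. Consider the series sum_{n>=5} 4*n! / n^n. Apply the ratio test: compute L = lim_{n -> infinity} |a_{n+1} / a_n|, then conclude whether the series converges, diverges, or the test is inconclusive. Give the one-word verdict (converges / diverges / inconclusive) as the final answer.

Let a_n denote the general term. Form the ratio a_{n+1}/a_n and simplify:
a_{n+1}/a_n = (n/(n + 1))^n
Take the limit as n -> infinity: L = exp(-1).
Since L = exp(-1) < 1, the ratio test implies the series converges.

converges


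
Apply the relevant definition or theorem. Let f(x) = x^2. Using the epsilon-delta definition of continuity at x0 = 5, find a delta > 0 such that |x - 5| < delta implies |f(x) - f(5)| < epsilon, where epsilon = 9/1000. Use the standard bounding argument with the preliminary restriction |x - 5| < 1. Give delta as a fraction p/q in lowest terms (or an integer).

Factor: |x^2 - (5)^2| = |x - 5| * |x + 5|.
Impose |x - 5| < 1 first. Then |x + 5| = |(x - 5) + 2*(5)| <= |x - 5| + 2*|5| < 1 + 10 = 11.
So |x^2 - (5)^2| < delta * 11.
We need delta * 11 <= 9/1000, i.e. delta <= 9/1000/11 = 9/11000.
Since 9/11000 < 1, this is tighter than 1; take delta = 9/11000.
So delta = 9/11000 works.

9/11000


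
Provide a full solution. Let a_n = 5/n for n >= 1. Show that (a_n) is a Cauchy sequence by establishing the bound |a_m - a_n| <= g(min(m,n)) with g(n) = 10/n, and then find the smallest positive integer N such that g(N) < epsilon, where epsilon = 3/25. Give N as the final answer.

For any m, n >= 1, by the triangle inequality:
|a_m - a_n| = |5/m - 5/n| <= 5*1/m + 5*1/n <= 10/min(m,n).
So g(n) = 10/n bounds the Cauchy difference. Since g(n) -> 0, (a_n) is Cauchy.
Now solve g(N) < 3/25: 10/N < 3/25 <=> N > 10 / (3/25) = 250/3.
The smallest integer strictly greater than 250/3 is N = 84.
Check: g(84) = 10/84 = 5/42 < 3/25; g(83) = 10/83 >= 3/25. So N = 84.

84


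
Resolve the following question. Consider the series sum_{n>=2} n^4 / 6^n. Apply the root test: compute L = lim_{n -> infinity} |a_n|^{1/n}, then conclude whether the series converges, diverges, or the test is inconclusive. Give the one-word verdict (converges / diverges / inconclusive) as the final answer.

Let a_n denote the general term. Form |a_n|^(1/n) and simplify:
|a_n|^(1/n) = n^(4/n)/6
Take the limit as n -> infinity: L = 1/6.
Since L = 1/6 < 1, the root test implies convergence.

converges


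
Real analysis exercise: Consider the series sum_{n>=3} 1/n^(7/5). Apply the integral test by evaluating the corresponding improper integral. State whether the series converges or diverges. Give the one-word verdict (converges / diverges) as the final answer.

Let f(x) = x^(-7/5). Then f is positive, continuous, and decreasing on [3, infinity), so the integral test applies.
Compute the improper integral int_{3}^infinity f(x) dx:
  antiderivative F(x) = -5/(2*x^(2/5)).
  As x -> infinity, F(x) -> 0 (since p = 7/5 > 1).
  So int = F(infinity) - F(3) = 0 - (-5*3^(3/5)/6) = 5*3^(3/5)/6.
  Finite, so by the integral test, the series converges.

converges


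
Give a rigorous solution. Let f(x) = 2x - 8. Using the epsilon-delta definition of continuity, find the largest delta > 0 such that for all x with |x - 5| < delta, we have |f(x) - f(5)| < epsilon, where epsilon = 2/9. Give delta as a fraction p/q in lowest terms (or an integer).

We compute f(5) = 2*(5) - 8 = 2.
|f(x) - f(5)| = |2x - 8 - (2)| = |2(x - 5)| = 2|x - 5|.
We need 2|x - 5| < 2/9, i.e. |x - 5| < 2/9 / 2 = 1/9.
So any delta <= 1/9 works. Conversely, if delta > 1/9, then x = 5 + 1/9 satisfies |x - 5| = 1/9 < delta but |f(x) - f(5)| = 2 * 1/9 = 2/9, which is not < 2/9; so no larger delta works.
Hence the largest such delta is 1/9.

1/9


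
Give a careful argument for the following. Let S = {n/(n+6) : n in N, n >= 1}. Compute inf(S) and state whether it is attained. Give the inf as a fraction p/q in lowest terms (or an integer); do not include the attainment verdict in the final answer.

Analysis:
- Values: 1/7, 1/4, 1/3, 2/5, ... strictly increasing.
- Minimum is 1/7 (n=1); inf = 1/7 (attained).
- n/(n+6) = 1 - 6/(n+6) -> 1 from below as n -> infinity, and never equals 1.
- So sup = 1 (not attained).
Conclusion: inf(S) = 1/7, attained in S.

1/7


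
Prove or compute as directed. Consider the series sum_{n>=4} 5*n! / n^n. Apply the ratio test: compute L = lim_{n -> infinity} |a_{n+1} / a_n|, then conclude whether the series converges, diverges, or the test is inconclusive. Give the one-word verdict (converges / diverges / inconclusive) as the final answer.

Let a_n denote the general term. Form the ratio a_{n+1}/a_n and simplify:
a_{n+1}/a_n = (n/(n + 1))^n
Take the limit as n -> infinity: L = exp(-1).
Since L = exp(-1) < 1, the ratio test implies the series converges.

converges


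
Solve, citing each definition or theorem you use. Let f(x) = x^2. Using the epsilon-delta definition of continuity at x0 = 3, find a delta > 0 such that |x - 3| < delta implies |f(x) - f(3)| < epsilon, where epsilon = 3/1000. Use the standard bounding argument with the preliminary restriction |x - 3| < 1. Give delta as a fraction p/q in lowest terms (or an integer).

Factor: |x^2 - (3)^2| = |x - 3| * |x + 3|.
Impose |x - 3| < 1 first. Then |x + 3| = |(x - 3) + 2*(3)| <= |x - 3| + 2*|3| < 1 + 6 = 7.
So |x^2 - (3)^2| < delta * 7.
We need delta * 7 <= 3/1000, i.e. delta <= 3/1000/7 = 3/7000.
Since 3/7000 < 1, this is tighter than 1; take delta = 3/7000.
So delta = 3/7000 works.

3/7000


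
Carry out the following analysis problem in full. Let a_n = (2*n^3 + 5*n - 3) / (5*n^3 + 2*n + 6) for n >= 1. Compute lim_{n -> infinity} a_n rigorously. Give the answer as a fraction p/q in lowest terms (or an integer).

Divide numerator and denominator by n^3, the highest power:
numerator / n^3 = 2 + 5/n^2 - 3/n^3
denominator / n^3 = 5 + 2/n^2 + 6/n^3
As n -> infinity, all terms of the form c/n^k (k >= 1) tend to 0.
So numerator / n^3 -> 2 and denominator / n^3 -> 5.
Therefore lim a_n = 2/5.

2/5


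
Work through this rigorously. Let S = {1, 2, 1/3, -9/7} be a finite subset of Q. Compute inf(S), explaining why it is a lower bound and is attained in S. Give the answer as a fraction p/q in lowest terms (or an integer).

S is finite, so inf(S) = min(S).
Sorted increasing:
-9/7, 1/3, 1, 2
The extremum is -9/7.
For every x in S, x >= -9/7. And -9/7 is in S, so it is attained.
Therefore inf(S) = -9/7.

-9/7


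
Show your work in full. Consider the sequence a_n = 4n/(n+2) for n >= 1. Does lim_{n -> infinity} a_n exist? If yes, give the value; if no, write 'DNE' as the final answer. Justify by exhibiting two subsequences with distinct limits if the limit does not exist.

Examine the behaviour of a_n along subsequences.
Even-n subsequence a_{2k} = 4(2k)/(2k+2) -> 4. Odd-n subsequence a_{2k+1} = 4(2k+1)/(2k+3) -> 4. Both tend to 4, which suggests the limit is 4; verify directly.
|a_n - 4| = |4n - 4(n+2)| / (n+2) = 8/(n+2) < 8/n for every n >= 1.
Given epsilon > 0, choose a positive integer N > 8/epsilon. Then for all n >= N, |a_n - 4| < 8/n <= 8/N < epsilon.
So by the definition of the limit, lim a_n exists and equals 4.

4


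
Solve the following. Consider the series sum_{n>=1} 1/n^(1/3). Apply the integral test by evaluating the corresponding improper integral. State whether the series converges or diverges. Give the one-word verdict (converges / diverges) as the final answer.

Let f(x) = x^(-1/3). Then f is positive, continuous, and decreasing on [1, infinity), so the integral test applies.
Compute the improper integral int_{1}^infinity f(x) dx:
  antiderivative F(x) = 3*x^(2/3)/2.
  As x -> infinity, F(x) -> infinity (since p = 1/3 < 1).
  So the integral diverges. By the integral test, the series diverges.

diverges


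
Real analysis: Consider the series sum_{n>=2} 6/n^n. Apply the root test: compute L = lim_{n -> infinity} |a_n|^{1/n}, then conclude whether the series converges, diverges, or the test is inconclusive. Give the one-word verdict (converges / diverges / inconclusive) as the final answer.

Let a_n denote the general term. Form |a_n|^(1/n) and simplify:
|a_n|^(1/n) = 6^(1/n)/n
Take the limit as n -> infinity: L = 0.
Since L = 0 < 1, the root test implies convergence.

converges


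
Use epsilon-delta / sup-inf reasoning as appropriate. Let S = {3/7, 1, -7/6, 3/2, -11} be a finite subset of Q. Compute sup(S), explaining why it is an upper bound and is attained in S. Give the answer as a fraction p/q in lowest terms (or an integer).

S is finite, so sup(S) = max(S).
Sorted decreasing:
3/2, 1, 3/7, -7/6, -11
The extremum is 3/2.
For every x in S, x <= 3/2. And 3/2 is in S, so it is attained.
Therefore sup(S) = 3/2.

3/2


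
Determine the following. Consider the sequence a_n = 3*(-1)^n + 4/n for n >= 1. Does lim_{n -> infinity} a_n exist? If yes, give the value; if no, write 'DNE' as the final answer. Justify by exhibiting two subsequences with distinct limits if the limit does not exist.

Examine the behaviour of a_n along subsequences.
a_{2k} = 3 + 4/(2k) -> 3. a_{2k+1} = -3 + 4/(2k+1) -> -3.
Since these two subsequential limits are 3 and -3, distinct, the full sequence cannot converge (a convergent sequence has all subsequences tending to the same limit). So lim a_n does not exist.

DNE


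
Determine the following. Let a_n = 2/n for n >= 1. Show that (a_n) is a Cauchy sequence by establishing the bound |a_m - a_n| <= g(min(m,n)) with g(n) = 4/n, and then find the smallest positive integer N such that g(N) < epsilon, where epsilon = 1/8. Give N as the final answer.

For any m, n >= 1, by the triangle inequality:
|a_m - a_n| = |2/m - 2/n| <= 2*1/m + 2*1/n <= 4/min(m,n).
So g(n) = 4/n bounds the Cauchy difference. Since g(n) -> 0, (a_n) is Cauchy.
Now solve g(N) < 1/8: 4/N < 1/8 <=> N > 4 / (1/8) = 32.
The smallest integer strictly greater than 32 is N = 33.
Check: g(33) = 4/33 = 4/33 < 1/8; g(32) = 1/8 >= 1/8. So N = 33.

33


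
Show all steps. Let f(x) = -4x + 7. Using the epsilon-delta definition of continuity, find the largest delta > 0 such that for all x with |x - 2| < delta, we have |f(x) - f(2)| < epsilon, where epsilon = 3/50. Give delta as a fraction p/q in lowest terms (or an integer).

We compute f(2) = -4*(2) + 7 = -1.
|f(x) - f(2)| = |-4x + 7 - (-1)| = |-4(x - 2)| = 4|x - 2|.
We need 4|x - 2| < 3/50, i.e. |x - 2| < 3/50 / 4 = 3/200.
So any delta <= 3/200 works. Conversely, if delta > 3/200, then x = 2 + 3/200 satisfies |x - 2| = 3/200 < delta but |f(x) - f(2)| = 4 * 3/200 = 3/50, which is not < 3/50; so no larger delta works.
Hence the largest such delta is 3/200.

3/200


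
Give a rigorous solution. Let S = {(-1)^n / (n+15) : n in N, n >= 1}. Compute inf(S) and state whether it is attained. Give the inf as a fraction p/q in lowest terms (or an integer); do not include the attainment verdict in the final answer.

Analysis:
- Values: -1/16, 1/17, -1/18, 1/19, -1/20, ...
- Positive terms (even n): 1/(2+15), 1/(4+15), ... decreasing -> max = 1/17 (n=2).
- Negative terms (odd n): -1/(1+15), -1/(3+15), ... increasing -> min = -1/16 (n=1).
- So sup = 1/17 (attained at n=2); inf = -1/16 (attained at n=1).
Conclusion: inf(S) = -1/16, attained in S.

-1/16


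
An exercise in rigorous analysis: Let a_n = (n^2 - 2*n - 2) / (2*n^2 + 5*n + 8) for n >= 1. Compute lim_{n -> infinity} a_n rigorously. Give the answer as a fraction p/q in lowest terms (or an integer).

Divide numerator and denominator by n^2, the highest power:
numerator / n^2 = 1 - 2/n - 2/n^2
denominator / n^2 = 2 + 5/n + 8/n^2
As n -> infinity, all terms of the form c/n^k (k >= 1) tend to 0.
So numerator / n^2 -> 1 and denominator / n^2 -> 2.
Therefore lim a_n = 1/2.

1/2


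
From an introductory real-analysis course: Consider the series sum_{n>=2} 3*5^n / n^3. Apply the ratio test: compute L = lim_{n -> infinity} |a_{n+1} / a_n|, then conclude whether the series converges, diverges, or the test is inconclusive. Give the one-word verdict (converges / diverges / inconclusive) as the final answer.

Let a_n denote the general term. Form the ratio a_{n+1}/a_n and simplify:
a_{n+1}/a_n = 5*n^3/(n + 1)^3
Take the limit as n -> infinity: L = 5.
Since L = 5 > 1 (or L = infinity), the ratio test implies the series diverges.

diverges


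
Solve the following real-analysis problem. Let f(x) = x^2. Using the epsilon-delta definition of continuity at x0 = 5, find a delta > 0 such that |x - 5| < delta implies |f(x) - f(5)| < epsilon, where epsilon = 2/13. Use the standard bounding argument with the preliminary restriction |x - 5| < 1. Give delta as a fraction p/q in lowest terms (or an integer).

Factor: |x^2 - (5)^2| = |x - 5| * |x + 5|.
Impose |x - 5| < 1 first. Then |x + 5| = |(x - 5) + 2*(5)| <= |x - 5| + 2*|5| < 1 + 10 = 11.
So |x^2 - (5)^2| < delta * 11.
We need delta * 11 <= 2/13, i.e. delta <= 2/13/11 = 2/143.
Since 2/143 < 1, this is tighter than 1; take delta = 2/143.
So delta = 2/143 works.

2/143


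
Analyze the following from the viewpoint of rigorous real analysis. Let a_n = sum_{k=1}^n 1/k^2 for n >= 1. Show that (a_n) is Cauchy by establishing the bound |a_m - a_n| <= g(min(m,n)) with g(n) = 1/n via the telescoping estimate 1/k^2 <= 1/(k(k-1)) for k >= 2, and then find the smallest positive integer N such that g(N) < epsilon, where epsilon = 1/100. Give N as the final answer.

For m > n >= 1: |a_m - a_n| = sum_{k=n+1}^m 1/k^2.
Use 1/k^2 <= 1/(k(k-1)) = 1/(k-1) - 1/k for k >= 2:
sum_{k=n+1}^m 1/k^2 <= sum_{k=n+1}^m (1/(k-1) - 1/k) = 1/n - 1/m <= 1/n.
By symmetry the same bound holds with n,m swapped, so |a_m - a_n| <= 1/min(m,n) = g(min(m,n)). Since g(n) -> 0, (a_n) is Cauchy.
Now solve g(N) < 1/100: 1/N < 1/100 <=> N > 1/(1/100) = 100.
The smallest integer strictly greater than 100 is N = 101.
Check: g(101) = 1/101 < 1/100; g(100) = 1/100 >= 1/100. So N = 101.

101


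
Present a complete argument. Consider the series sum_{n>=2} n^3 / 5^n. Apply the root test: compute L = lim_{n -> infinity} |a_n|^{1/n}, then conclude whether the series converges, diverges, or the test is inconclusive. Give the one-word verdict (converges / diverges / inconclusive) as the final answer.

Let a_n denote the general term. Form |a_n|^(1/n) and simplify:
|a_n|^(1/n) = n^(3/n)/5
Take the limit as n -> infinity: L = 1/5.
Since L = 1/5 < 1, the root test implies convergence.

converges


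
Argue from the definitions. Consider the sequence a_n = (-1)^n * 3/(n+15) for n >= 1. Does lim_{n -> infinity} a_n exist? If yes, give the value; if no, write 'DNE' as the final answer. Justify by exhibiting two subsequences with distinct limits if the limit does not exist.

Examine the behaviour of a_n along subsequences.
Even-n subsequence a_{2k} = 3/(2k+15) -> 0. Odd-n subsequence a_{2k+1} = -3/(2k+16) -> 0. Both tend to 0, which suggests the limit is 0; verify directly.
|a_n - 0| = 3/(n+15) < 3/n for every n >= 1.
Given epsilon > 0, choose a positive integer N > 3/epsilon. Then for all n >= N, |a_n| < 3/n <= 3/N < epsilon.
So by the definition of the limit, lim a_n exists and equals 0.

0


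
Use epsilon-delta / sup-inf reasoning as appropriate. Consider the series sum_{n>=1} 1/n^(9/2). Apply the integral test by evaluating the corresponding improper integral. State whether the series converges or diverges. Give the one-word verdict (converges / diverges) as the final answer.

Let f(x) = x^(-9/2). Then f is positive, continuous, and decreasing on [1, infinity), so the integral test applies.
Compute the improper integral int_{1}^infinity f(x) dx:
  antiderivative F(x) = -2/(7*x^(7/2)).
  As x -> infinity, F(x) -> 0 (since p = 9/2 > 1).
  So int = F(infinity) - F(1) = 0 - (-2/7) = 2/7.
  Finite, so by the integral test, the series converges.

converges


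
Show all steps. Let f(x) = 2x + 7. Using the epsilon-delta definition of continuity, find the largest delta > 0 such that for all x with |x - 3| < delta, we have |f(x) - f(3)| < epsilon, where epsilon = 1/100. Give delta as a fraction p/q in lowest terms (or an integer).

We compute f(3) = 2*(3) + 7 = 13.
|f(x) - f(3)| = |2x + 7 - (13)| = |2(x - 3)| = 2|x - 3|.
We need 2|x - 3| < 1/100, i.e. |x - 3| < 1/100 / 2 = 1/200.
So any delta <= 1/200 works. Conversely, if delta > 1/200, then x = 3 + 1/200 satisfies |x - 3| = 1/200 < delta but |f(x) - f(3)| = 2 * 1/200 = 1/100, which is not < 1/100; so no larger delta works.
Hence the largest such delta is 1/200.

1/200


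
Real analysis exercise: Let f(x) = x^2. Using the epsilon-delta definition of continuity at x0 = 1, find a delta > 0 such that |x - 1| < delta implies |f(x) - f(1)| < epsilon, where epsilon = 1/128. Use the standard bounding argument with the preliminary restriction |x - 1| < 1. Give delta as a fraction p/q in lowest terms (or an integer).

Factor: |x^2 - (1)^2| = |x - 1| * |x + 1|.
Impose |x - 1| < 1 first. Then |x + 1| = |(x - 1) + 2*(1)| <= |x - 1| + 2*|1| < 1 + 2 = 3.
So |x^2 - (1)^2| < delta * 3.
We need delta * 3 <= 1/128, i.e. delta <= 1/128/3 = 1/384.
Since 1/384 < 1, this is tighter than 1; take delta = 1/384.
So delta = 1/384 works.

1/384


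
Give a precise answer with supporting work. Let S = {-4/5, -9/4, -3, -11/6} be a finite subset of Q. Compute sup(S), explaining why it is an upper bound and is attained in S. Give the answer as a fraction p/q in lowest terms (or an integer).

S is finite, so sup(S) = max(S).
Sorted decreasing:
-4/5, -11/6, -9/4, -3
The extremum is -4/5.
For every x in S, x <= -4/5. And -4/5 is in S, so it is attained.
Therefore sup(S) = -4/5.

-4/5


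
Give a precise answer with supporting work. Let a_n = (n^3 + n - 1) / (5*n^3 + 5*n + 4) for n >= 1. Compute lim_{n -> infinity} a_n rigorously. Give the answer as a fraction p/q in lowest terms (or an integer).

Divide numerator and denominator by n^3, the highest power:
numerator / n^3 = 1 + n^(-2) - 1/n^3
denominator / n^3 = 5 + 5/n^2 + 4/n^3
As n -> infinity, all terms of the form c/n^k (k >= 1) tend to 0.
So numerator / n^3 -> 1 and denominator / n^3 -> 5.
Therefore lim a_n = 1/5.

1/5


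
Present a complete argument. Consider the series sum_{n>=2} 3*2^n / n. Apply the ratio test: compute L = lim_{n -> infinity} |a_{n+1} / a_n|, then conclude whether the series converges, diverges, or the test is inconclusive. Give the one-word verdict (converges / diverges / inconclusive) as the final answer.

Let a_n denote the general term. Form the ratio a_{n+1}/a_n and simplify:
a_{n+1}/a_n = 2*n/(n + 1)
Take the limit as n -> infinity: L = 2.
Since L = 2 > 1 (or L = infinity), the ratio test implies the series diverges.

diverges


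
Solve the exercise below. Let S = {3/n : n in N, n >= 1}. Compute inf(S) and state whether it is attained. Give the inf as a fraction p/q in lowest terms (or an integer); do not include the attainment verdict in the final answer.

Analysis:
- Values: 3, 3/2, 1, 3/4, ... strictly decreasing.
- The maximum is 3 (n=1); sup = 3 (attained).
- The set is bounded below by 0; 3/n -> 0 so 0 is the greatest lower bound.
- 0 is not in the set, so inf = 0 is not attained.
Conclusion: inf(S) = 0, not attained in S.

0


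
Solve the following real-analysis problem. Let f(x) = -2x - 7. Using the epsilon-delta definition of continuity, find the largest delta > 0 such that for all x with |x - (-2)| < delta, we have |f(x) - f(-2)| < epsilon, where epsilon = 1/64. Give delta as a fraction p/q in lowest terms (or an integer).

We compute f(-2) = -2*(-2) - 7 = -3.
|f(x) - f(-2)| = |-2x - 7 - (-3)| = |-2(x - (-2))| = 2|x - (-2)|.
We need 2|x - (-2)| < 1/64, i.e. |x - (-2)| < 1/64 / 2 = 1/128.
So any delta <= 1/128 works. Conversely, if delta > 1/128, then x = -2 + 1/128 satisfies |x - (-2)| = 1/128 < delta but |f(x) - f(-2)| = 2 * 1/128 = 1/64, which is not < 1/64; so no larger delta works.
Hence the largest such delta is 1/128.

1/128


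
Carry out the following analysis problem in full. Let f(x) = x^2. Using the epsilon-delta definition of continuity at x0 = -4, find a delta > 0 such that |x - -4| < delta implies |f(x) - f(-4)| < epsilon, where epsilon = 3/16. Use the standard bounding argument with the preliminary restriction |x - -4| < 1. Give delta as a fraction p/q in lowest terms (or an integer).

Factor: |x^2 - (-4)^2| = |x - -4| * |x + -4|.
Impose |x - -4| < 1 first. Then |x + -4| = |(x - -4) + 2*(-4)| <= |x - -4| + 2*|-4| < 1 + 8 = 9.
So |x^2 - (-4)^2| < delta * 9.
We need delta * 9 <= 3/16, i.e. delta <= 3/16/9 = 1/48.
Since 1/48 < 1, this is tighter than 1; take delta = 1/48.
So delta = 1/48 works.

1/48


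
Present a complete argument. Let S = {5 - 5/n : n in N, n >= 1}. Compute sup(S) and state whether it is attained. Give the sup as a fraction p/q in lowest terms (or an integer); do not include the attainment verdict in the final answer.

Analysis:
- Values: 0, 5/2, 10/3, 15/4, ... strictly increasing.
- Minimum is 0 (n=1); inf = 0 (attained).
- 5 - 5/n -> 5 from below; sup = 5, not attained.
Conclusion: sup(S) = 5, not attained in S.

5


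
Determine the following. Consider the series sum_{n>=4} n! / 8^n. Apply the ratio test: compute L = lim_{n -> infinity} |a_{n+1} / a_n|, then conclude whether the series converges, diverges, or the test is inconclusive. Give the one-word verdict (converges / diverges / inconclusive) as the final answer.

Let a_n denote the general term. Form the ratio a_{n+1}/a_n and simplify:
a_{n+1}/a_n = n/8 + 1/8
Take the limit as n -> infinity: L = infinity.
Since L = infinity > 1 (or L = infinity), the ratio test implies the series diverges.

diverges


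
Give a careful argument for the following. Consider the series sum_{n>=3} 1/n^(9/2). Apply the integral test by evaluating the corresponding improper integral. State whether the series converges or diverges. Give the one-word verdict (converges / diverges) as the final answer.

Let f(x) = x^(-9/2). Then f is positive, continuous, and decreasing on [3, infinity), so the integral test applies.
Compute the improper integral int_{3}^infinity f(x) dx:
  antiderivative F(x) = -2/(7*x^(7/2)).
  As x -> infinity, F(x) -> 0 (since p = 9/2 > 1).
  So int = F(infinity) - F(3) = 0 - (-2*sqrt(3)/567) = 2*sqrt(3)/567.
  Finite, so by the integral test, the series converges.

converges


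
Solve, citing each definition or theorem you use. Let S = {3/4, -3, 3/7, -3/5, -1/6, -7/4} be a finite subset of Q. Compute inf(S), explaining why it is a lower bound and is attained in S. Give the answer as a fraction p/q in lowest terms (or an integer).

S is finite, so inf(S) = min(S).
Sorted increasing:
-3, -7/4, -3/5, -1/6, 3/7, 3/4
The extremum is -3.
For every x in S, x >= -3. And -3 is in S, so it is attained.
Therefore inf(S) = -3.

-3


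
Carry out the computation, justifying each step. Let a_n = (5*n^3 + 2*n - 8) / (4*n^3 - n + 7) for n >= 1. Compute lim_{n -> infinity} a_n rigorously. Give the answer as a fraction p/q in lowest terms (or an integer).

Divide numerator and denominator by n^3, the highest power:
numerator / n^3 = 5 + 2/n^2 - 8/n^3
denominator / n^3 = 4 - 1/n^2 + 7/n^3
As n -> infinity, all terms of the form c/n^k (k >= 1) tend to 0.
So numerator / n^3 -> 5 and denominator / n^3 -> 4.
Therefore lim a_n = 5/4.

5/4


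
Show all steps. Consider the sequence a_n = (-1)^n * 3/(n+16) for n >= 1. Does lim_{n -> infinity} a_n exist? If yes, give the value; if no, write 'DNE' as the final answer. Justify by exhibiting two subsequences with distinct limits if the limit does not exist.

Examine the behaviour of a_n along subsequences.
Even-n subsequence a_{2k} = 3/(2k+16) -> 0. Odd-n subsequence a_{2k+1} = -3/(2k+17) -> 0. Both tend to 0, which suggests the limit is 0; verify directly.
|a_n - 0| = 3/(n+16) < 3/n for every n >= 1.
Given epsilon > 0, choose a positive integer N > 3/epsilon. Then for all n >= N, |a_n| < 3/n <= 3/N < epsilon.
So by the definition of the limit, lim a_n exists and equals 0.

0


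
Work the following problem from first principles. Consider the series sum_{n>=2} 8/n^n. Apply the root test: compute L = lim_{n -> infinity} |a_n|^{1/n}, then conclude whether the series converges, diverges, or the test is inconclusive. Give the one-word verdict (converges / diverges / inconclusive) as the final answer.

Let a_n denote the general term. Form |a_n|^(1/n) and simplify:
|a_n|^(1/n) = 2^(3/n)/n
Take the limit as n -> infinity: L = 0.
Since L = 0 < 1, the root test implies convergence.

converges


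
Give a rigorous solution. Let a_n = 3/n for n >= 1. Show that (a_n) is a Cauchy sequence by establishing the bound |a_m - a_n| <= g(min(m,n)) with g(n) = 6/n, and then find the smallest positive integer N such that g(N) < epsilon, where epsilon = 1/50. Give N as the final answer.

For any m, n >= 1, by the triangle inequality:
|a_m - a_n| = |3/m - 3/n| <= 3*1/m + 3*1/n <= 6/min(m,n).
So g(n) = 6/n bounds the Cauchy difference. Since g(n) -> 0, (a_n) is Cauchy.
Now solve g(N) < 1/50: 6/N < 1/50 <=> N > 6 / (1/50) = 300.
The smallest integer strictly greater than 300 is N = 301.
Check: g(301) = 6/301 = 6/301 < 1/50; g(300) = 1/50 >= 1/50. So N = 301.

301
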